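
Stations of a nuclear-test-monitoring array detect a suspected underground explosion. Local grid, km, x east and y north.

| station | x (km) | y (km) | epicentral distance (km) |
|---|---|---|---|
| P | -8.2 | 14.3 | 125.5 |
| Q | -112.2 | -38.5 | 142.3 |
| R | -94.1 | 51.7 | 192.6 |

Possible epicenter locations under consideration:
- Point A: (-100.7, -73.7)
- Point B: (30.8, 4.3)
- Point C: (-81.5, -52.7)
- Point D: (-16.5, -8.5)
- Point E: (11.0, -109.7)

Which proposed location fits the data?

For each candidate, compare |candidate − station| to the reported distance:
Point A: residuals P 2.2, Q 105.3, R 67.0 → max 105.3 km
Point B: residuals P 85.2, Q 7.0, R 59.0 → max 85.2 km
Point C: residuals P 26.2, Q 108.5, R 87.4 → max 108.5 km
Point D: residuals P 101.2, Q 42.0, R 94.4 → max 101.2 km
Point E: residuals P 0.0, Q 0.0, R 0.0 → max 0.0 km
Only Point E has all residuals ≈ 0.

Point E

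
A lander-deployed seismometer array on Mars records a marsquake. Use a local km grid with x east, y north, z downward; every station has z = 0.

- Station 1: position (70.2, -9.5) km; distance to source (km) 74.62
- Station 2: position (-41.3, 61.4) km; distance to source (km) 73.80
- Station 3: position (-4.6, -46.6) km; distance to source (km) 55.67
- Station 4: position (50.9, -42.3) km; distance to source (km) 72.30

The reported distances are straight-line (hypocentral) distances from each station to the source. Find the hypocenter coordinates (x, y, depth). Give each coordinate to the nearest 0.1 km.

(0.2, 4.4, 21.8)

Each station gives a sphere (x−x_i)² + (y−y_i)² + z² = d_i² (stations at z=0).
Subtracting the Station 1 sphere from Station 2 and Station 3: z² cancels, leaving linear equations in x and y:
-223.0 x + 141.8 y = 579.06
-149.6 x − 74.2 y = -356.57
Solving: x ≈ 0.201, y ≈ 4.400 km (keep extra digits for the depth step; rounded: 0.2, 4.4).
Then from the Station 1 sphere: z² = 74.62² − (x − 70.2)² − (y + 9.5)² with x = 0.201, y = 4.400, so z ≈ 21.796 ≈ 21.8 km.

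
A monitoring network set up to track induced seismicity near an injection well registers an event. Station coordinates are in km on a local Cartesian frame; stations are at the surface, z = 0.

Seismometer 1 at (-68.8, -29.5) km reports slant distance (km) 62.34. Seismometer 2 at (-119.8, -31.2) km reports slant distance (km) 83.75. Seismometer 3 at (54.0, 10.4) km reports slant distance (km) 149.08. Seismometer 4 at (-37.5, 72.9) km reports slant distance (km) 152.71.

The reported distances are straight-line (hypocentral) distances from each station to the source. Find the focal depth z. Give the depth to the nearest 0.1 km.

depth ≈ 46.6 km

Each station gives a sphere (x−x_i)² + (y−y_i)² + z² = d_i² (stations at z=0).
Subtracting the Seismometer 1 sphere from Seismometer 2 and Seismometer 3: z² cancels, leaving linear equations in x and y:
-102.0 x − 3.4 y = 6594.00
245.6 x + 79.8 y = -20918.10
Solving: x ≈ -62.301, y ≈ -70.389 km (keep extra digits for the depth step; rounded: -62.3, -70.4).
Then from the Seismometer 1 sphere: z² = 62.34² − (x + 68.8)² − (y + 29.5)² with x = -62.301, y = -70.389, so z ≈ 46.606 ≈ 46.6 km.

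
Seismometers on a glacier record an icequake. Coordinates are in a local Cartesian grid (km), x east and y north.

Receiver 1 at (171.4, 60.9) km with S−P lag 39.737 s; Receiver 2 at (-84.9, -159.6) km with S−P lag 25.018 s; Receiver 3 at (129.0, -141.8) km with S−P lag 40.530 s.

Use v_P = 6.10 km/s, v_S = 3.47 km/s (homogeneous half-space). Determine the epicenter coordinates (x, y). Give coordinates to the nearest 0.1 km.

x ≈ -147.1 km, y ≈ 31.9 km

Distance from S−P lag: d = Δt · v_P v_S / (v_P − v_S) = Δt · (6.10·3.47)/(6.10−3.47) ≈ 8.0483·Δt.
So d_Receiver 1 = 319.81, d_Receiver 2 = 201.35, d_Receiver 3 = 326.20 km.
Circle about each station: (x − 171.4)² + (y − 60.9)² = 319.81²; (x + 84.9)² + (y + 159.6)² = 201.35²; (x − 129.0)² + (y + 141.8)² = 326.20².
Subtracting pairs of circle equations eliminates x²+y² and gives linear equations (the radical axes):
-512.6 x − 441.0 y = 61330.01
-84.8 x − 405.4 y = -466.53
Solving the 2×2 system: x ≈ -147.1, y ≈ 31.9 km.
Check against Receiver 1 (with the unrounded x, y): √((x − 171.4)²+(y − 60.9)²) = 319.82 ≈ 319.81 km. ✓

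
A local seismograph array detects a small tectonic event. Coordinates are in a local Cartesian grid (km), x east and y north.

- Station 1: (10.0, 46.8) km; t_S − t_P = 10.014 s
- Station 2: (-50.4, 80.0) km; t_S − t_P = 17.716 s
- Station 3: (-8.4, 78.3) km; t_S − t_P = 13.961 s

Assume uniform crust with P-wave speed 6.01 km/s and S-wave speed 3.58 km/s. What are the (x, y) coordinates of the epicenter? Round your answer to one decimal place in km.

Distance from S−P lag: d = Δt · v_P v_S / (v_P − v_S) = Δt · (6.01·3.58)/(6.01−3.58) ≈ 8.8542·Δt.
So d_Station 1 = 88.67, d_Station 2 = 156.86, d_Station 3 = 123.61 km.
Circle about each station: (x − 10.0)² + (y − 46.8)² = 88.67²; (x + 50.4)² + (y − 80.0)² = 156.86²; (x + 8.4)² + (y − 78.3)² = 123.61².
Subtracting the Station 1 equation from the Station 2 and Station 3 equations removes the quadratic terms:
-120.8 x + 66.4 y = -10092.77
-36.8 x + 63.0 y = -3505.85
Solving the 2×2 system: x ≈ 78.0, y ≈ -10.1 km.
Check against Station 1 (with the unrounded x, y): √((x − 10.0)²+(y − 46.8)²) = 88.66 ≈ 88.67 km. ✓

78.0 km east, -10.1 km north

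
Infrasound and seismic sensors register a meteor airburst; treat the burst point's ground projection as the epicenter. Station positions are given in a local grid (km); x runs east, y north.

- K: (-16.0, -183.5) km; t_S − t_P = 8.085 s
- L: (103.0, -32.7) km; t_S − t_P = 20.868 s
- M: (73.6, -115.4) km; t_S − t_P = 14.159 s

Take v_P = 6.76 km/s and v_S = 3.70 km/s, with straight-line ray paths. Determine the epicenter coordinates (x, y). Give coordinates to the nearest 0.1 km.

(-41.9, -122.7)

Distance from S−P lag: d = Δt · v_P v_S / (v_P − v_S) = Δt · (6.76·3.70)/(6.76−3.70) ≈ 8.1739·Δt.
So d_K = 66.09, d_L = 170.57, d_M = 115.73 km.
Circle about each station: (x + 16.0)² + (y + 183.5)² = 66.09²; (x − 103.0)² + (y + 32.7)² = 170.57²; (x − 73.6)² + (y + 115.4)² = 115.73².
Subtracting pairs of circle equations eliminates x²+y² and gives linear equations (the radical axes):
238.0 x + 301.6 y = -46976.20
179.2 x + 136.2 y = -24219.67
Solving the 2×2 system: x ≈ -41.9, y ≈ -122.7 km.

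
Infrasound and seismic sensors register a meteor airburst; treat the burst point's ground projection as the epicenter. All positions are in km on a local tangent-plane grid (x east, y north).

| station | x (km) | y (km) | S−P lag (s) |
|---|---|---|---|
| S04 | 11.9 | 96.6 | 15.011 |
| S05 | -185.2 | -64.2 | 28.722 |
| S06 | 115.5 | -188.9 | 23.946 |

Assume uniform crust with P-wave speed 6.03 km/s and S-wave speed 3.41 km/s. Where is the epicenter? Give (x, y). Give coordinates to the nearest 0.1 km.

(35.6, -18.8)

Distance from S−P lag: d = Δt · v_P v_S / (v_P − v_S) = Δt · (6.03·3.41)/(6.03−3.41) ≈ 7.8482·Δt.
So d_S04 = 117.81, d_S05 = 225.42, d_S06 = 187.93 km.
Circle about each station: (x − 11.9)² + (y − 96.6)² = 117.81²; (x + 185.2)² + (y + 64.2)² = 225.42²; (x − 115.5)² + (y + 188.9)² = 187.93².
Subtracting the S04 equation from the S05 and S06 equations removes the quadratic terms:
-394.2 x − 321.6 y = -7987.47
207.2 x − 571.0 y = 18111.80
Solving the 2×2 system: x ≈ 35.6, y ≈ -18.8 km.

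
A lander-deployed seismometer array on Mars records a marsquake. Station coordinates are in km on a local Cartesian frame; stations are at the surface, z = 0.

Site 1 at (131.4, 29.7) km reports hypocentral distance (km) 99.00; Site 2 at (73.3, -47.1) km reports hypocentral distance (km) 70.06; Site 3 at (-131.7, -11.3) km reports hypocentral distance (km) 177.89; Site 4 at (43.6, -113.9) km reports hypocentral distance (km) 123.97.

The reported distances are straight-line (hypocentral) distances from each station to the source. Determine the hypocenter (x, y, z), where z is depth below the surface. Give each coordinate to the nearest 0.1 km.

Each station gives a sphere (x−x_i)² + (y−y_i)² + z² = d_i² (stations at z=0).
Subtracting the Site 1 sphere from Site 2 and Site 3: z² cancels, leaving linear equations in x and y:
-116.2 x − 153.6 y = -5664.15
-526.2 x − 82.0 y = -22519.32
Solving: x ≈ 42.001, y ≈ 5.102 km (keep extra digits for the depth step; rounded: 42.0, 5.1).
Then from the Site 1 sphere: z² = 99.00² − (x − 131.4)² − (y − 29.7)² with x = 42.001, y = 5.102, so z ≈ 34.695 ≈ 34.7 km.

x ≈ 42.0 km, y ≈ 5.1 km, depth ≈ 34.7 km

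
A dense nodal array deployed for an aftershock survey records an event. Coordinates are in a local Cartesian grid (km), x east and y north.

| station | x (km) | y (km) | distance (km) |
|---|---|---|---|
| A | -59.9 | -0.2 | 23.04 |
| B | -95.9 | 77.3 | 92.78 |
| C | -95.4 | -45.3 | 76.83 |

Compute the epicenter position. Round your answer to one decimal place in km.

Circle about each station: (x + 59.9)² + (y + 0.2)² = 23.04²; (x + 95.9)² + (y − 77.3)² = 92.78²; (x + 95.4)² + (y + 45.3)² = 76.83².
Subtracting the A equation from the B and C equations removes the quadratic terms:
-72.0 x + 155.0 y = 3506.76
-71.0 x − 90.2 y = 2193.19
Solving the 2×2 system: x ≈ -37.5, y ≈ 5.2 km.

x ≈ -37.5 km, y ≈ 5.2 km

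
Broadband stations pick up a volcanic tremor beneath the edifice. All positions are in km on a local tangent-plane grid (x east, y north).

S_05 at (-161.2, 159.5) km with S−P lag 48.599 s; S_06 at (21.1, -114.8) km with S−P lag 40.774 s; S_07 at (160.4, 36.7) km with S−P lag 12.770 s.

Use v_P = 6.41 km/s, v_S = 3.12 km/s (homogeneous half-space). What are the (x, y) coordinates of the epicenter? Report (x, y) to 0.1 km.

x ≈ 129.7 km, y ≈ 108.0 km

Distance from S−P lag: d = Δt · v_P v_S / (v_P − v_S) = Δt · (6.41·3.12)/(6.41−3.12) ≈ 6.0788·Δt.
So d_S_05 = 295.42, d_S_06 = 247.86, d_S_07 = 77.63 km.
Circle about each station: (x + 161.2)² + (y − 159.5)² = 295.42²; (x − 21.1)² + (y + 114.8)² = 247.86²; (x − 160.4)² + (y − 36.7)² = 77.63².
Subtracting the S_05 equation from the S_06 and S_07 equations removes the quadratic terms:
364.6 x − 548.6 y = -11963.04
643.2 x − 245.6 y = 56895.92
Solving the 2×2 system: x ≈ 129.7, y ≈ 108.0 km.
Check against S_05 (with the unrounded x, y): √((x + 161.2)²+(y − 159.5)²) = 295.42 ≈ 295.42 km. ✓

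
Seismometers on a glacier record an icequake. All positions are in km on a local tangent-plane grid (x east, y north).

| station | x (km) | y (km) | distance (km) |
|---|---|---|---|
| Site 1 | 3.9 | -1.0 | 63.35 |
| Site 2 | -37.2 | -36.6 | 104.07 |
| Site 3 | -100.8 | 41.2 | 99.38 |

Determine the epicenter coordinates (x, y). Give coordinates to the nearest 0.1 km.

x ≈ -3.6 km, y ≈ 61.9 km

Circle about each station: (x − 3.9)² + (y + 1.0)² = 63.35²; (x + 37.2)² + (y + 36.6)² = 104.07²; (x + 100.8)² + (y − 41.2)² = 99.38².
Subtracting the Site 1 equation from the Site 2 and Site 3 equations removes the quadratic terms:
-82.2 x − 71.2 y = -4110.15
-209.4 x + 84.4 y = 5978.71
Solving the 2×2 system: x ≈ -3.6, y ≈ 61.9 km.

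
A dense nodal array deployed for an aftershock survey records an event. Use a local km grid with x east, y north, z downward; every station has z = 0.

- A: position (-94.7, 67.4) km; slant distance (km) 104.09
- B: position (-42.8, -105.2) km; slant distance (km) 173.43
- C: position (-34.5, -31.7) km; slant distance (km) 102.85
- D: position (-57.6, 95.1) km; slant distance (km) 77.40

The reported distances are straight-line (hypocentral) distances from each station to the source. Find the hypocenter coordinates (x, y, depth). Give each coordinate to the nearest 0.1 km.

Each station gives a sphere (x−x_i)² + (y−y_i)² + z² = d_i² (stations at z=0).
Subtracting the A sphere from B and C: z² cancels, leaving linear equations in x and y:
103.8 x − 345.2 y = -19855.21
120.4 x − 198.2 y = -11059.10
Solving: x ≈ 5.608, y ≈ 59.204 km (keep extra digits for the depth step; rounded: 5.6, 59.2).
Then from the A sphere: z² = 104.09² − (x + 94.7)² − (y − 67.4)² with x = 5.608, y = 59.204, so z ≈ 26.568 ≈ 26.6 km.

(5.6, 59.2, 26.6)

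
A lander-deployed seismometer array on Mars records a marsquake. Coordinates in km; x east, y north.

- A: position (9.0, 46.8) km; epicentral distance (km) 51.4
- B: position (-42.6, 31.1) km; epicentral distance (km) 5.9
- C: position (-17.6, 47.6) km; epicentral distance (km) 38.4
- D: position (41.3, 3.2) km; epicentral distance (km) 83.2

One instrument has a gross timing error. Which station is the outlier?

Solve using three stations at a time. Using A, B, D (subtract circle equations pairwise → linear system) gives (x, y) ≈ (-38.4, 27.0).
Distances from that point to each station vs reported:
  A: calculated 51.4 vs reported 51.4 → residual 0.0 km
  B: calculated 5.9 vs reported 5.9 → residual 0.0 km
  C: calculated 29.3 vs reported 38.4 → residual 9.1 km
  D: calculated 83.2 vs reported 83.2 → residual 0.0 km
A, B, D are mutually consistent (residuals ≈ 0); C is off by 9.1 km.

C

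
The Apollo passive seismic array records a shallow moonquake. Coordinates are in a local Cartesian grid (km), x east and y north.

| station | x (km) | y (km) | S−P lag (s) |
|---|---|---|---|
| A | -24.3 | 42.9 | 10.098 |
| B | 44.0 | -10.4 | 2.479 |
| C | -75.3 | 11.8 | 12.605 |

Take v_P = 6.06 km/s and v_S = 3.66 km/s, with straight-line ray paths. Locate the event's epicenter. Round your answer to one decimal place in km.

(33.2, -30.6)

Distance from S−P lag: d = Δt · v_P v_S / (v_P − v_S) = Δt · (6.06·3.66)/(6.06−3.66) ≈ 9.2415·Δt.
So d_A = 93.32, d_B = 22.91, d_C = 116.49 km.
Circle about each station: (x + 24.3)² + (y − 42.9)² = 93.32²; (x − 44.0)² + (y + 10.4)² = 22.91²; (x + 75.3)² + (y − 11.8)² = 116.49².
Subtracting pairs of circle equations eliminates x²+y² and gives linear equations (the radical axes):
136.6 x − 106.6 y = 7797.01
-102.0 x − 62.2 y = -1482.87
Solving the 2×2 system: x ≈ 33.2, y ≈ -30.6 km.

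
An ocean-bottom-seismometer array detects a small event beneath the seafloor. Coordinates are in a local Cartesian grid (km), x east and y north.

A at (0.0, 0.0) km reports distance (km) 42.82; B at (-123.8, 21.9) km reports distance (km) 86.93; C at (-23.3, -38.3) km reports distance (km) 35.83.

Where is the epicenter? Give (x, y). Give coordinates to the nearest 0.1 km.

(-42.1, -7.8)

Circle about each station: x² + y² = 42.82²; (x + 123.8)² + (y − 21.9)² = 86.93²; (x + 23.3)² + (y + 38.3)² = 35.83².
Subtracting the A equation from the B and C equations removes the quadratic terms:
-247.6 x + 43.8 y = 10082.78
-46.6 x − 76.6 y = 2559.54
Solving the 2×2 system: x ≈ -42.1, y ≈ -7.8 km.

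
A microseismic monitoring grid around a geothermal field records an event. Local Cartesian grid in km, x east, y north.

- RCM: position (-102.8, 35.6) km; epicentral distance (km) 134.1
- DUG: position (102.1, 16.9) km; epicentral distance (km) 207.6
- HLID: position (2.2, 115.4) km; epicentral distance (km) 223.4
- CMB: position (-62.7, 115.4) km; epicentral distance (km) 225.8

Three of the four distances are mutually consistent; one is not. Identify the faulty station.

CMB

Solve using three stations at a time. Using RCM, DUG, HLID (subtract circle equations pairwise → linear system) gives (x, y) ≈ (-72.7, -95.0).
Distances from that point to each station vs reported:
  RCM: calculated 134.1 vs reported 134.1 → residual 0.0 km
  DUG: calculated 207.6 vs reported 207.6 → residual 0.0 km
  HLID: calculated 223.4 vs reported 223.4 → residual 0.0 km
  CMB: calculated 210.7 vs reported 225.8 → residual 15.1 km
RCM, DUG, HLID are mutually consistent (residuals ≈ 0); CMB is off by 15.1 km.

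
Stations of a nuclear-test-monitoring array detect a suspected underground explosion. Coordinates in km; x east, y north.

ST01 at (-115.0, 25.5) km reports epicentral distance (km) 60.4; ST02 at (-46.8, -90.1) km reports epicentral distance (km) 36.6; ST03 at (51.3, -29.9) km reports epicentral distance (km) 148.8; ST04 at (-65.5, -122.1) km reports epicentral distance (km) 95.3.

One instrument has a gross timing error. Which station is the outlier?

Solve using three stations at a time. Using ST01, ST03, ST04 (subtract circle equations pairwise → linear system) gives (x, y) ≈ (-97.5, -32.3).
Distances from that point to each station vs reported:
  ST01: calculated 60.4 vs reported 60.4 → residual 0.0 km
  ST02: calculated 76.9 vs reported 36.6 → residual 40.3 km
  ST03: calculated 148.8 vs reported 148.8 → residual 0.0 km
  ST04: calculated 95.3 vs reported 95.3 → residual 0.0 km
ST01, ST03, ST04 are mutually consistent (residuals ≈ 0); ST02 is off by 40.3 km.

ST02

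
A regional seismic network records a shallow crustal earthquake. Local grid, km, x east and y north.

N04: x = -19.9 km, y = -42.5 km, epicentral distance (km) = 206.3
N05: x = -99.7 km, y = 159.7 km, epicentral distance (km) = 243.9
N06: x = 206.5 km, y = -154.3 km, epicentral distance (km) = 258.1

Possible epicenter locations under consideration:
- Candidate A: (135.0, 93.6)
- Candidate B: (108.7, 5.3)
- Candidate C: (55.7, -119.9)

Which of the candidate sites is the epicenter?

For each candidate, compare |candidate − station| to the reported distance:
Candidate A: residuals N04 0.1, N05 0.1, N06 0.1 → max 0.1 km
Candidate B: residuals N04 69.1, N05 15.5, N06 70.9 → max 70.9 km
Candidate C: residuals N04 98.1, N05 76.0, N06 103.4 → max 103.4 km
Only Candidate A has all residuals ≈ 0.

Candidate A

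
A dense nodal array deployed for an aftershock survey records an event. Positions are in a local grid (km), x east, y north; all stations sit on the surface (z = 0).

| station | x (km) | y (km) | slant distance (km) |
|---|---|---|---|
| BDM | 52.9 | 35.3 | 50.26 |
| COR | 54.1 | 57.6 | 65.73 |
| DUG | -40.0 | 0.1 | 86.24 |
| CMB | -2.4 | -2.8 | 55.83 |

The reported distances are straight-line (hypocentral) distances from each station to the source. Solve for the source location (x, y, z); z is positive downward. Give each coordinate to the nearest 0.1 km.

Each station gives a sphere (x−x_i)² + (y−y_i)² + z² = d_i² (stations at z=0).
Subtracting the BDM sphere from COR and DUG: z² cancels, leaving linear equations in x and y:
2.4 x + 44.6 y = 405.70
-185.8 x − 70.4 y = -7355.76
Solving: x ≈ 36.895, y ≈ 7.111 km (keep extra digits for the depth step; rounded: 36.9, 7.1).
Then from the BDM sphere: z² = 50.26² − (x − 52.9)² − (y − 35.3)² with x = 36.895, y = 7.111, so z ≈ 38.409 ≈ 38.4 km.

(36.9, 7.1, 38.4)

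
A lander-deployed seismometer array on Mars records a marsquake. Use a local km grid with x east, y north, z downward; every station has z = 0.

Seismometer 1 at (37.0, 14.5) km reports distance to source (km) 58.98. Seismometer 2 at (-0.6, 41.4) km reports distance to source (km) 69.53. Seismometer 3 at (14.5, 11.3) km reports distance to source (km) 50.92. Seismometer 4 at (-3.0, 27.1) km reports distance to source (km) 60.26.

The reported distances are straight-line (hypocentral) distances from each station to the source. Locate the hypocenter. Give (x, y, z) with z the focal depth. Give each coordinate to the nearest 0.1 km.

x ≈ 9.3 km, y ≈ -9.7 km, depth ≈ 46.1 km

Each station gives a sphere (x−x_i)² + (y−y_i)² + z² = d_i² (stations at z=0).
Subtracting the Seismometer 1 sphere from Seismometer 2 and Seismometer 3: z² cancels, leaving linear equations in x and y:
-75.2 x + 53.8 y = -1220.71
-45.0 x − 6.4 y = -355.52
Solving: x ≈ 9.282, y ≈ -9.716 km (keep extra digits for the depth step; rounded: 9.3, -9.7).
Then from the Seismometer 1 sphere: z² = 58.98² − (x − 37.0)² − (y − 14.5)² with x = 9.282, y = -9.716, so z ≈ 46.086 ≈ 46.1 km.
Check against Seismometer 4 (with the unrounded solution): distance 60.25 ≈ 60.26 km. ✓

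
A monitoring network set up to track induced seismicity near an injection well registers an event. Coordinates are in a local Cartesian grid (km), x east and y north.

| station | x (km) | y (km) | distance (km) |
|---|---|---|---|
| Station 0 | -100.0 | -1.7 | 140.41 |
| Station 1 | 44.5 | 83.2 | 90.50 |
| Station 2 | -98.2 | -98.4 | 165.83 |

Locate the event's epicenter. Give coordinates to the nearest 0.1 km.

(40.3, -7.2)

Circle about each station: (x + 100.0)² + (y + 1.7)² = 140.41²; (x − 44.5)² + (y − 83.2)² = 90.50²; (x + 98.2)² + (y + 98.4)² = 165.83².
Subtracting pairs of circle equations eliminates x²+y² and gives linear equations (the radical axes):
289.0 x + 169.8 y = 10424.32
3.6 x − 193.4 y = 1538.29
Solving the 2×2 system: x ≈ 40.3, y ≈ -7.2 km.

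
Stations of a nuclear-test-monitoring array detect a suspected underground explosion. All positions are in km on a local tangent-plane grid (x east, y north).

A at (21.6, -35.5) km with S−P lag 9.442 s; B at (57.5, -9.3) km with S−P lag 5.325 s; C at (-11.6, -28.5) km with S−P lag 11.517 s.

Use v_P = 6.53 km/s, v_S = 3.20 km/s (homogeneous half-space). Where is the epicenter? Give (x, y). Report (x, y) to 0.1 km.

x ≈ 41.8 km, y ≈ 20.2 km

Distance from S−P lag: d = Δt · v_P v_S / (v_P − v_S) = Δt · (6.53·3.20)/(6.53−3.20) ≈ 6.2751·Δt.
So d_A = 59.25, d_B = 33.41, d_C = 72.27 km.
Circle about each station: (x − 21.6)² + (y + 35.5)² = 59.25²; (x − 57.5)² + (y + 9.3)² = 33.41²; (x + 11.6)² + (y + 28.5)² = 72.27².
Subtracting pairs of circle equations eliminates x²+y² and gives linear equations (the radical axes):
71.8 x + 52.4 y = 4060.26
-66.4 x + 14.0 y = -2492.39
Solving the 2×2 system: x ≈ 41.8, y ≈ 20.2 km.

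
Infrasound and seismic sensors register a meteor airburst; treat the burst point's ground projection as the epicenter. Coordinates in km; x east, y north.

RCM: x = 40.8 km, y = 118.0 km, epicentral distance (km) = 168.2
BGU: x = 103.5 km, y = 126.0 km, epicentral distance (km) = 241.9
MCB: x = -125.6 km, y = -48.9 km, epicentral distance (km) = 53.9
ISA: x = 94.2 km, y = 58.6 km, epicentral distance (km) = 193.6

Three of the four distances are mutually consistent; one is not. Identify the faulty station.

RCM

Solve using three stations at a time. Using BGU, MCB, ISA (subtract circle equations pairwise → linear system) gives (x, y) ≈ (-72.4, -40.1).
Distances from that point to each station vs reported:
  RCM: calculated 194.4 vs reported 168.2 → residual 26.2 km
  BGU: calculated 241.9 vs reported 241.9 → residual 0.0 km
  MCB: calculated 54.0 vs reported 53.9 → residual 0.1 km
  ISA: calculated 193.6 vs reported 193.6 → residual 0.0 km
BGU, MCB, ISA are mutually consistent (residuals ≈ 0); RCM is off by 26.2 km.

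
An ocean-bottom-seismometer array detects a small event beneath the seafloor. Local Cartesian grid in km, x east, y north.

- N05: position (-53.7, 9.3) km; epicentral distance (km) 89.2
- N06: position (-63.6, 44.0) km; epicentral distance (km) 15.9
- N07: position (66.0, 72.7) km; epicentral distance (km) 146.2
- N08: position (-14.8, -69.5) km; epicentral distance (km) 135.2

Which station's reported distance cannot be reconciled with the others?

Solve using three stations at a time. Using N06, N07, N08 (subtract circle equations pairwise → linear system) gives (x, y) ≈ (-78.4, 49.8).
Distances from that point to each station vs reported:
  N05: calculated 47.4 vs reported 89.2 → residual 41.8 km
  N06: calculated 15.9 vs reported 15.9 → residual 0.0 km
  N07: calculated 146.2 vs reported 146.2 → residual 0.0 km
  N08: calculated 135.2 vs reported 135.2 → residual 0.0 km
N06, N07, N08 are mutually consistent (residuals ≈ 0); N05 is off by 41.8 km.

N05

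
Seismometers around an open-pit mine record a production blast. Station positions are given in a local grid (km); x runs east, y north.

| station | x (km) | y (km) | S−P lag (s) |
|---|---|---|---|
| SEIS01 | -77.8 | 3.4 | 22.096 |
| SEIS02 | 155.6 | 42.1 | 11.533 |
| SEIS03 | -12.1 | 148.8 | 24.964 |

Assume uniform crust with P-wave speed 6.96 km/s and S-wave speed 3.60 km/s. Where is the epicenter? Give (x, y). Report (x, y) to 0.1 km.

(86.5, -9.1)

Distance from S−P lag: d = Δt · v_P v_S / (v_P − v_S) = Δt · (6.96·3.60)/(6.96−3.60) ≈ 7.4571·Δt.
So d_SEIS01 = 164.77, d_SEIS02 = 86.00, d_SEIS03 = 186.16 km.
Circle about each station: (x + 77.8)² + (y − 3.4)² = 164.77²; (x − 155.6)² + (y − 42.1)² = 86.00²; (x + 12.1)² + (y − 148.8)² = 186.16².
Subtracting pairs of circle equations eliminates x²+y² and gives linear equations (the radical axes):
466.8 x + 77.4 y = 39672.52
131.4 x + 290.8 y = 8717.06
Solving the 2×2 system: x ≈ 86.5, y ≈ -9.1 km.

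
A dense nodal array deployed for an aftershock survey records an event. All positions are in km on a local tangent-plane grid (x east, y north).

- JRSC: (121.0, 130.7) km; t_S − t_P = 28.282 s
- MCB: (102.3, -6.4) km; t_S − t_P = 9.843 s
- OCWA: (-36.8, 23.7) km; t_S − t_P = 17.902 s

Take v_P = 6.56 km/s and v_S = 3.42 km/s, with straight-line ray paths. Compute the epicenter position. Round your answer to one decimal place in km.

Distance from S−P lag: d = Δt · v_P v_S / (v_P − v_S) = Δt · (6.56·3.42)/(6.56−3.42) ≈ 7.1450·Δt.
So d_JRSC = 202.07, d_MCB = 70.33, d_OCWA = 127.91 km.
Circle about each station: (x − 121.0)² + (y − 130.7)² = 202.07²; (x − 102.3)² + (y + 6.4)² = 70.33²; (x + 36.8)² + (y − 23.7)² = 127.91².
Subtracting pairs of circle equations eliminates x²+y² and gives linear equations (the radical axes):
-37.4 x − 274.2 y = 14668.74
-315.6 x − 214.0 y = -5336.24
Solving the 2×2 system: x ≈ 58.6, y ≈ -61.5 km.
Check against JRSC (with the unrounded x, y): √((x − 121.0)²+(y − 130.7)²) = 202.07 ≈ 202.07 km. ✓

(58.6, -61.5)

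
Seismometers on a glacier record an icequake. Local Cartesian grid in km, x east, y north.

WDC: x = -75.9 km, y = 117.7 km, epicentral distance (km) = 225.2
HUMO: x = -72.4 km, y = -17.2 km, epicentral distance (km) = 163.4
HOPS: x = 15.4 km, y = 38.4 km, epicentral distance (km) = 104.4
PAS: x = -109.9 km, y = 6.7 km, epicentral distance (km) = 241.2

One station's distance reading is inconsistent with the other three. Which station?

Solve using three stations at a time. Using WDC, HUMO, HOPS (subtract circle equations pairwise → linear system) gives (x, y) ≈ (90.0, -34.5).
Distances from that point to each station vs reported:
  WDC: calculated 225.2 vs reported 225.2 → residual 0.0 km
  HUMO: calculated 163.4 vs reported 163.4 → residual 0.0 km
  HOPS: calculated 104.3 vs reported 104.4 → residual 0.1 km
  PAS: calculated 204.1 vs reported 241.2 → residual 37.1 km
WDC, HUMO, HOPS are mutually consistent (residuals ≈ 0); PAS is off by 37.1 km.

PAS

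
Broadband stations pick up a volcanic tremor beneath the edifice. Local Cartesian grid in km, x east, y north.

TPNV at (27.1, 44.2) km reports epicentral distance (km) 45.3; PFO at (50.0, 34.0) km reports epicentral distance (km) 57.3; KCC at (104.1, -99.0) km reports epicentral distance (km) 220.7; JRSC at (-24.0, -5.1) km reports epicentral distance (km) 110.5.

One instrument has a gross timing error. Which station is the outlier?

KCC

Solve using three stations at a time. Using TPNV, PFO, JRSC (subtract circle equations pairwise → linear system) gives (x, y) ≈ (33.9, 89.0).
Distances from that point to each station vs reported:
  TPNV: calculated 45.3 vs reported 45.3 → residual 0.0 km
  PFO: calculated 57.3 vs reported 57.3 → residual 0.0 km
  KCC: calculated 200.7 vs reported 220.7 → residual 20.0 km
  JRSC: calculated 110.5 vs reported 110.5 → residual 0.0 km
TPNV, PFO, JRSC are mutually consistent (residuals ≈ 0); KCC is off by 20.0 km.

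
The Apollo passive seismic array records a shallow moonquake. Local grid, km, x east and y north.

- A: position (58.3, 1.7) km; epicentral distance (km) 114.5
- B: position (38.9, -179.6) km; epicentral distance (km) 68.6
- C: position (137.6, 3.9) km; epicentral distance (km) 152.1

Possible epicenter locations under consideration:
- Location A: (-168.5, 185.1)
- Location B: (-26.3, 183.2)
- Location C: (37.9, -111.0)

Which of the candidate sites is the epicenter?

Location C

For each candidate, compare |candidate − station| to the reported distance:
Location A: residuals A 177.2, B 350.9, C 203.6 → max 350.9 km
Location B: residuals A 85.7, B 300.0, C 90.8 → max 300.0 km
Location C: residuals A 0.0, B 0.0, C 0.0 → max 0.0 km
Only Location C has all residuals ≈ 0.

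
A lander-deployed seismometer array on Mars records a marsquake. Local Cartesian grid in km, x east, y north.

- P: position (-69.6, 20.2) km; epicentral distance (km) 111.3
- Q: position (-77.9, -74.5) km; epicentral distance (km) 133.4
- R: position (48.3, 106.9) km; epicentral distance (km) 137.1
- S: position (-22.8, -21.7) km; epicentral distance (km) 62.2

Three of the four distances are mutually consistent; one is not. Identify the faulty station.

R

Solve using three stations at a time. Using P, Q, S (subtract circle equations pairwise → linear system) gives (x, y) ≈ (38.0, -8.4).
Distances from that point to each station vs reported:
  P: calculated 111.3 vs reported 111.3 → residual 0.0 km
  Q: calculated 133.4 vs reported 133.4 → residual 0.0 km
  R: calculated 115.8 vs reported 137.1 → residual 21.3 km
  S: calculated 62.2 vs reported 62.2 → residual 0.0 km
P, Q, S are mutually consistent (residuals ≈ 0); R is off by 21.3 km.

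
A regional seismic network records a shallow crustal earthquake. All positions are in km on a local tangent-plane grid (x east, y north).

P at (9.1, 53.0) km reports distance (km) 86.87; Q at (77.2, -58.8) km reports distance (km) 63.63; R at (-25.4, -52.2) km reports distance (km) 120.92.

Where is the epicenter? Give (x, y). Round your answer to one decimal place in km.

Circle about each station: (x − 9.1)² + (y − 53.0)² = 86.87²; (x − 77.2)² + (y + 58.8)² = 63.63²; (x + 25.4)² + (y + 52.2)² = 120.92².
Subtracting the P equation from the Q and R equations removes the quadratic terms:
136.2 x − 223.6 y = 10023.09
-69.0 x − 210.4 y = -6597.06
Solving the 2×2 system: x ≈ 81.3, y ≈ 4.7 km.

(81.3, 4.7)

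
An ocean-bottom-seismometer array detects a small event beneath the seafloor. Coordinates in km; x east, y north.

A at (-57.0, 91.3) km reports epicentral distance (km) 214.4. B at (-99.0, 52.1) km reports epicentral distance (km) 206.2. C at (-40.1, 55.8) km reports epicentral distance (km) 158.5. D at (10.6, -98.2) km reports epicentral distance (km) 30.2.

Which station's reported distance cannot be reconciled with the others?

C

Solve using three stations at a time. Using A, B, D (subtract circle equations pairwise → linear system) gives (x, y) ≈ (40.7, -99.5).
Distances from that point to each station vs reported:
  A: calculated 214.4 vs reported 214.4 → residual 0.0 km
  B: calculated 206.2 vs reported 206.2 → residual 0.0 km
  C: calculated 175.1 vs reported 158.5 → residual 16.6 km
  D: calculated 30.2 vs reported 30.2 → residual 0.0 km
A, B, D are mutually consistent (residuals ≈ 0); C is off by 16.6 km.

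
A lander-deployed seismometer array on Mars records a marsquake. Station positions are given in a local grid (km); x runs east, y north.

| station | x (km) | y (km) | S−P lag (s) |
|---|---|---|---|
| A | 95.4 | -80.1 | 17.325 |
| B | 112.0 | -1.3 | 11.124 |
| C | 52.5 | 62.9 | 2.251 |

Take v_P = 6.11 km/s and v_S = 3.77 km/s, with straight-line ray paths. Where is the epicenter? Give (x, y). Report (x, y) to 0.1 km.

Distance from S−P lag: d = Δt · v_P v_S / (v_P − v_S) = Δt · (6.11·3.77)/(6.11−3.77) ≈ 9.8439·Δt.
So d_A = 170.55, d_B = 109.50, d_C = 22.16 km.
Circle about each station: (x − 95.4)² + (y + 80.1)² = 170.55²; (x − 112.0)² + (y + 1.3)² = 109.50²; (x − 52.5)² + (y − 62.9)² = 22.16².
Subtracting the A equation from the B and C equations removes the quadratic terms:
33.2 x + 157.6 y = 14125.57
-85.8 x + 286.0 y = 19791.73
Solving the 2×2 system: x ≈ 40.0, y ≈ 81.2 km.

x ≈ 40.0 km, y ≈ 81.2 km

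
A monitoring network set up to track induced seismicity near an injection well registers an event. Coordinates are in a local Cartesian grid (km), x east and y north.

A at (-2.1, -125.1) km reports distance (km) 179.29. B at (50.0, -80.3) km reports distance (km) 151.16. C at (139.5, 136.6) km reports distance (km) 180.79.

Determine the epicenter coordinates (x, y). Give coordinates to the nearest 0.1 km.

-20.9 km east, 53.2 km north

Circle about each station: (x + 2.1)² + (y + 125.1)² = 179.29²; (x − 50.0)² + (y + 80.3)² = 151.16²; (x − 139.5)² + (y − 136.6)² = 180.79².
Subtracting the A equation from the B and C equations removes the quadratic terms:
104.2 x + 89.6 y = 2589.23
283.2 x + 523.4 y = 21925.27
Solving the 2×2 system: x ≈ -20.9, y ≈ 53.2 km.
Check against A (with the unrounded x, y): √((x + 2.1)²+(y + 125.1)²) = 179.28 ≈ 179.29 km. ✓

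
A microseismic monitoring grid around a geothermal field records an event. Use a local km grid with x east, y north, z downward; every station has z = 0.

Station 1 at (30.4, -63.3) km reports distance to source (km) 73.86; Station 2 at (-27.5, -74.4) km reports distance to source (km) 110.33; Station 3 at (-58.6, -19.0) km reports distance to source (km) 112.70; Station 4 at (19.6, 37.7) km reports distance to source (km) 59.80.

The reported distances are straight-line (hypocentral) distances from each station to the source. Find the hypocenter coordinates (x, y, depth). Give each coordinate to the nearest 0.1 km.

x ≈ 46.5 km, y ≈ -1.2 km, depth ≈ 36.6 km

Each station gives a sphere (x−x_i)² + (y−y_i)² + z² = d_i² (stations at z=0).
Subtracting the Station 1 sphere from Station 2 and Station 3: z² cancels, leaving linear equations in x and y:
-115.8 x − 22.2 y = -5356.85
-178.0 x + 88.6 y = -8382.08
Solving: x ≈ 46.491, y ≈ -1.205 km (keep extra digits for the depth step; rounded: 46.5, -1.2).
Then from the Station 1 sphere: z² = 73.86² − (x − 30.4)² − (y + 63.3)² with x = 46.491, y = -1.205, so z ≈ 36.614 ≈ 36.6 km.
Check against Station 4 (with the unrounded solution): distance 59.81 ≈ 59.80 km. ✓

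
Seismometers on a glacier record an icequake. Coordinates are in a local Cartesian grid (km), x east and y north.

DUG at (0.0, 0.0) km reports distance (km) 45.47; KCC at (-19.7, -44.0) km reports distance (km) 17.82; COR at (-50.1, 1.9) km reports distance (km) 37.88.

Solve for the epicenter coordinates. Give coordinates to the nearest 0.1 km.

(-32.6, -31.7)

Circle about each station: x² + y² = 45.47²; (x + 19.7)² + (y + 44.0)² = 17.82²; (x + 50.1)² + (y − 1.9)² = 37.88².
Subtracting the DUG equation from the KCC and COR equations removes the quadratic terms:
-39.4 x − 88.0 y = 4074.06
-100.2 x + 3.8 y = 3146.25
Solving the 2×2 system: x ≈ -32.6, y ≈ -31.7 km.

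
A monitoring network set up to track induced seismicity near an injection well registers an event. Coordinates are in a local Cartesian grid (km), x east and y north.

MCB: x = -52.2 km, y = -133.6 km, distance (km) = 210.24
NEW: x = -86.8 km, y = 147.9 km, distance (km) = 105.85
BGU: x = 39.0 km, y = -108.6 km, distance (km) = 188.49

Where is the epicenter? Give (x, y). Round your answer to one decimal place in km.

Circle about each station: (x + 52.2)² + (y + 133.6)² = 210.24²; (x + 86.8)² + (y − 147.9)² = 105.85²; (x − 39.0)² + (y + 108.6)² = 188.49².
Subtracting pairs of circle equations eliminates x²+y² and gives linear equations (the radical axes):
-69.2 x + 563.0 y = 41831.49
182.4 x + 50.0 y = 1413.54
Solving the 2×2 system: x ≈ -12.2, y ≈ 72.8 km.
Check against MCB (with the unrounded x, y): √((x + 52.2)²+(y + 133.6)²) = 210.24 ≈ 210.24 km. ✓

(-12.2, 72.8)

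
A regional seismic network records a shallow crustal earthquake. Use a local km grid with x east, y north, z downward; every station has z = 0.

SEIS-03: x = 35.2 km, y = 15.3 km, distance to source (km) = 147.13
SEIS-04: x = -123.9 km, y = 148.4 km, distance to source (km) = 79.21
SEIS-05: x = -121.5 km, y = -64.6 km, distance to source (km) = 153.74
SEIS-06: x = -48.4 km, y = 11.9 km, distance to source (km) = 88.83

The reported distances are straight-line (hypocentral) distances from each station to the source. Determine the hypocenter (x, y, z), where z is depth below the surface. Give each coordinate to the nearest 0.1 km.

(-91.7, 83.0, 31.0)

Each station gives a sphere (x−x_i)² + (y−y_i)² + z² = d_i² (stations at z=0).
Subtracting the SEIS-03 sphere from SEIS-04 and SEIS-05: z² cancels, leaving linear equations in x and y:
-318.2 x + 266.2 y = 51273.65
-313.4 x − 159.8 y = 15473.53
Solving: x ≈ -91.696, y ≈ 83.005 km (keep extra digits for the depth step; rounded: -91.7, 83.0).
Then from the SEIS-03 sphere: z² = 147.13² − (x − 35.2)² − (y − 15.3)² with x = -91.696, y = 83.005, so z ≈ 30.995 ≈ 31.0 km.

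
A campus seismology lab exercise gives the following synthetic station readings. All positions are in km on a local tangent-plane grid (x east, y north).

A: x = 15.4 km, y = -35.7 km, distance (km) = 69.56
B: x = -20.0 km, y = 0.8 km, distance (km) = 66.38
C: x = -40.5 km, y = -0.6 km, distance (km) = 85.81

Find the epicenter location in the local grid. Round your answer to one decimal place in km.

Circle about each station: (x − 15.4)² + (y + 35.7)² = 69.56²; (x + 20.0)² + (y − 0.8)² = 66.38²; (x + 40.5)² + (y + 0.6)² = 85.81².
Subtracting pairs of circle equations eliminates x²+y² and gives linear equations (the radical axes):
-70.8 x + 73.0 y = -678.72
-111.8 x + 70.2 y = -2395.80
Solving the 2×2 system: x ≈ 39.9, y ≈ 29.4 km.

(39.9, 29.4)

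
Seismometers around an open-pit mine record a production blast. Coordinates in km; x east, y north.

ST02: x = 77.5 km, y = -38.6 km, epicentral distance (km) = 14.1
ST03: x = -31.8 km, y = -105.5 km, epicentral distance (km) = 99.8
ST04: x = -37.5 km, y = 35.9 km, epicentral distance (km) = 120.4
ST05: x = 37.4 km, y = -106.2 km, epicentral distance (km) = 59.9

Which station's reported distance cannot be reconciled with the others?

Solve using three stations at a time. Using ST03, ST04, ST05 (subtract circle equations pairwise → linear system) gives (x, y) ≈ (49.4, -47.5).
Distances from that point to each station vs reported:
  ST02: calculated 29.4 vs reported 14.1 → residual 15.3 km
  ST03: calculated 99.8 vs reported 99.8 → residual 0.0 km
  ST04: calculated 120.4 vs reported 120.4 → residual 0.0 km
  ST05: calculated 60.0 vs reported 59.9 → residual 0.1 km
ST03, ST04, ST05 are mutually consistent (residuals ≈ 0); ST02 is off by 15.3 km.

ST02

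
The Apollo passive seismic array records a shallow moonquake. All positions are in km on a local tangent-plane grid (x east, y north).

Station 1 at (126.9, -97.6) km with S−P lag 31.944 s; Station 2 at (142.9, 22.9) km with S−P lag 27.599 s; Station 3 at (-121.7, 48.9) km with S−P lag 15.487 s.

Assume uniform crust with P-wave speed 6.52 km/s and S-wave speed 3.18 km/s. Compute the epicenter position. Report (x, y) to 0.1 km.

Distance from S−P lag: d = Δt · v_P v_S / (v_P − v_S) = Δt · (6.52·3.18)/(6.52−3.18) ≈ 6.2077·Δt.
So d_Station 1 = 198.30, d_Station 2 = 171.33, d_Station 3 = 96.14 km.
Circle about each station: (x − 126.9)² + (y + 97.6)² = 198.30²; (x − 142.9)² + (y − 22.9)² = 171.33²; (x + 121.7)² + (y − 48.9)² = 96.14².
Subtracting pairs of circle equations eliminates x²+y² and gives linear equations (the radical axes):
32.0 x + 241.0 y = 5284.37
-497.2 x + 293.0 y = 21652.72
Solving the 2×2 system: x ≈ -28.4, y ≈ 25.7 km.

x ≈ -28.4 km, y ≈ 25.7 km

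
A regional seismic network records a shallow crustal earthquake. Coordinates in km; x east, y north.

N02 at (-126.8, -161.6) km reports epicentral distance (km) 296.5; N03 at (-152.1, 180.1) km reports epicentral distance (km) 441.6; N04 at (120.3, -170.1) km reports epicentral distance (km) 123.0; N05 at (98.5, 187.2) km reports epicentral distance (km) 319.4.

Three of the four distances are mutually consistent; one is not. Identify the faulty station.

Solve using three stations at a time. Using N02, N03, N05 (subtract circle equations pairwise → linear system) gives (x, y) ≈ (167.5, -124.7).
Distances from that point to each station vs reported:
  N02: calculated 296.6 vs reported 296.5 → residual 0.1 km
  N03: calculated 441.7 vs reported 441.6 → residual 0.1 km
  N04: calculated 65.4 vs reported 123.0 → residual 57.6 km
  N05: calculated 319.5 vs reported 319.4 → residual 0.1 km
N02, N03, N05 are mutually consistent (residuals ≈ 0); N04 is off by 57.6 km.

N04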